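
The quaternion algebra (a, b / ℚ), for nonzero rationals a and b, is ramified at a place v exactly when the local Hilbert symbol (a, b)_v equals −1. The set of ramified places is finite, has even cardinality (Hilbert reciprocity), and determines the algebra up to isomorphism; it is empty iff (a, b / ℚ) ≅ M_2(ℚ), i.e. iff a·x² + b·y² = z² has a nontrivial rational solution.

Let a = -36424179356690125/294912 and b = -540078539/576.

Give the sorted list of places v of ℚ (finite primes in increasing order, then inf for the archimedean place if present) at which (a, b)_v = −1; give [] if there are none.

(a, b) ≡ (-10010, -11) mod (ℚ^×)²; places V = {2, 3, 5, 7, 11, 13, ∞}.
(a,b)_∞: sgn(-10010)=−, sgn(-11)=−, so -1.
(a,b)_3: α=-2, u≡1; β=-2, v≡1 (mod 3); (1|3)=+1, (1|3)=+1; sign (−1)^0·+1^-2·+1^-2 = +1.
(a,b)_13: α=3, u≡4; β=2, v≡5 (mod 13); (4|13)=+1, (5|13)=-1; sign (−1)^0·+1^2·-1^3 = -1.
(a,b)_7: α=7, u≡6; β=4, v≡3 (mod 7); (6|7)=-1, (3|7)=-1; sign (−1)^0·-1^4·-1^7 = -1.
(a,b)_11: α=5, u≡3; β=3, v≡8 (mod 11); (3|11)=+1, (8|11)=-1; sign (−1)^1·+1^3·-1^5 = +1.
(a,b)_2: α=-15, β=-6; u≡3, v≡5 (mod 8); ε(u)ε(v)=1·0, αω(v)=-15·1, βω(u)=-6·1; sum ≡ 1  ⇒  -1.
(a,b)_5: α=3, u≡2; β=0, v≡1 (mod 5); (2|5)=-1, (1|5)=+1; sign (−1)^0·-1^0·+1^3 = +1.
Ram(-10010, -11) = {2, 7, 13, ∞}; no ℚ_2-point on the conic.

[2, 7, 13, inf]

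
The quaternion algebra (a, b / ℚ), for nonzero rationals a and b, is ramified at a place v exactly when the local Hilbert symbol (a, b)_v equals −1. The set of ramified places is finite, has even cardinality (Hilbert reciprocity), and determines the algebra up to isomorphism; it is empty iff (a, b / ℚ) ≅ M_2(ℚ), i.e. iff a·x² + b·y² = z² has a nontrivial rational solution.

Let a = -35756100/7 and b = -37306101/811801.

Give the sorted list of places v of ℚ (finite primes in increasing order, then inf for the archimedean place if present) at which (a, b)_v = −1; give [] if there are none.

(a, b) ≡ (-278103, -2109) mod (ℚ^×)²; places V = {2, 3, 5, 7, 17, 19, 37, 41, 53, ∞}.
(a,b)_2: α=2, β=0; u≡1, v≡3 (mod 8); ε(u)ε(v)=0·1, αω(v)=2·1, βω(u)=0·0; sum ≡ 0  ⇒  +1.
(a,b)_∞: sgn(-278103)=−, sgn(-2109)=−, so -1.
(a,b)_3: α=3, u≡2; β=1, v≡2 (mod 3); (2|3)=-1, (2|3)=-1; sign (−1)^1·-1^1·-1^3 = -1.
(a,b)_7: α=-1, u≡5; β=2, v≡5 (mod 7); (5|7)=-1, (5|7)=-1; sign (−1)^0·-1^2·-1^-1 = -1.
(a,b)_17: α=1, u≡6; β=-2, v≡2 (mod 17); (6|17)=-1, (2|17)=+1; sign (−1)^0·-1^-2·+1^1 = +1.
(a,b)_41: α=1, u≡25; β=0, v≡4 (mod 41); (25|41)=+1, (4|41)=+1; sign (−1)^0·+1^0·+1^1 = +1.
(a,b)_5: α=2, u≡3; β=0, v≡4 (mod 5); (3|5)=-1, (4|5)=+1; sign (−1)^0·-1^0·+1^2 = +1.
(a,b)_19: α=1, u≡18; β=3, v≡2 (mod 19); (18|19)=-1, (2|19)=-1; sign (−1)^1·-1^3·-1^1 = -1.
(a,b)_53: α=0, u≡50; β=-2, v≡36 (mod 53); (50|53)=-1, (36|53)=+1; sign (−1)^0·-1^-2·+1^0 = +1.
(a,b)_37: α=0, u≡26; β=1, v≡13 (mod 37); (26|37)=+1, (13|37)=-1; sign (−1)^0·+1^1·-1^0 = +1.
|Ram(-278103, -2109)| = 4, even; anisotropic at {3, 7, 19, ∞}.

[3, 7, 19, inf]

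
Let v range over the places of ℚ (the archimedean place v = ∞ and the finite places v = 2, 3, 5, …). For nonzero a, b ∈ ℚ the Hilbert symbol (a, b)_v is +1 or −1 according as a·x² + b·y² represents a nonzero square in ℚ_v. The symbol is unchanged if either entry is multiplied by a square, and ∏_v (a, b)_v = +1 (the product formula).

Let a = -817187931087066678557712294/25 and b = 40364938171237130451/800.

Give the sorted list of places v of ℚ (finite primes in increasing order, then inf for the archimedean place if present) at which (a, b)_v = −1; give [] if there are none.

[7, 37]

(a, b) ≡ (-646, 518) mod (ℚ^×)²; places V = {2, 3, 5, 7, 11, 13, 17, 19, 37, ∞}.
(a,b)_∞: sgn(-646)=−, sgn(518)=+, so +1.
(a,b)_37: α=4, u≡15; β=3, v≡19 (mod 37); (15|37)=-1, (19|37)=-1; sign (−1)^0·-1^3·-1^4 = -1.
(a,b)_13: α=2, u≡1; β=2, v≡5 (mod 13); (1|13)=+1, (5|13)=-1; sign (−1)^0·+1^2·-1^2 = +1.
(a,b)_7: α=4, u≡5; β=3, v≡4 (mod 7); (5|7)=-1, (4|7)=+1; sign (−1)^0·-1^3·+1^4 = -1.
(a,b)_3: α=2, u≡2; β=2, v≡2 (mod 3); (2|3)=-1, (2|3)=-1; sign (−1)^0·-1^2·-1^2 = +1.
(a,b)_2: α=1, β=-5; u≡5, v≡3 (mod 8); ε(u)ε(v)=0·1, αω(v)=1·1, βω(u)=-5·1; sum ≡ 0  ⇒  +1.
(a,b)_11: α=6, u≡3; β=4, v≡9 (mod 11); (3|11)=+1, (9|11)=+1; sign (−1)^0·+1^4·+1^6 = +1.
(a,b)_19: α=3, u≡6; β=2, v≡16 (mod 19); (6|19)=+1, (16|19)=+1; sign (−1)^0·+1^2·+1^3 = +1.
(a,b)_17: α=3, u≡8; β=2, v≡15 (mod 17); (8|17)=+1, (15|17)=+1; sign (−1)^0·+1^2·+1^3 = +1.
(a,b)_5: α=-2, u≡1; β=-2, v≡3 (mod 5); (1|5)=+1, (3|5)=-1; sign (−1)^0·+1^-2·-1^-2 = +1.
(-646, 518 / ℚ) ramifies at {7, 37}: a division algebra.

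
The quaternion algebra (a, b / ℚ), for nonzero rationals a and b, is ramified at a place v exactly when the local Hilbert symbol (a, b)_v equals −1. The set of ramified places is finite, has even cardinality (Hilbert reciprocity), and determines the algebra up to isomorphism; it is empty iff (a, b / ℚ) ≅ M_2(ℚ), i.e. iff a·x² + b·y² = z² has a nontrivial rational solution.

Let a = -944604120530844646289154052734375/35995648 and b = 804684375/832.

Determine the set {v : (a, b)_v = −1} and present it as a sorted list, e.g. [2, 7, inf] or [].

Mod squares: a ≡ -498355, b ≡ 715. Check v ∈ {∞, 2, 3, 5, 11, 13, 17, 41}.
v=41: a=41^1·(≡19), b=41^0·(≡4) mod 41; (19|41)=-1, (4|41)=+1; (−1)^{1·0·20}·(-1)^0·(+1)^1 = +1.
v=2: v_2(a)=-14, v_2(b)=-6; units ≡ 5, 3 (mod 8); ε·ε+αω+βω = 0·1+-14·1+-6·1 ≡ 0  ⇒  (a,b)_2 = +1.
v=17: a=17^9·(≡3), b=17^2·(≡4) mod 17; (3|17)=-1, (4|17)=+1; (−1)^{9·2·8}·(-1)^2·(+1)^9 = +1.
v=∞: -498355 < 0 and 715 > 0  ⇒  (a,b)_∞ = +1.
v=5: a=5^15·(≡4), b=5^5·(≡2) mod 5; (4|5)=+1, (2|5)=-1; (−1)^{15·5·2}·(+1)^5·(-1)^15 = -1.
v=11: a=11^3·(≡5), b=11^1·(≡8) mod 11; (5|11)=+1, (8|11)=-1; (−1)^{3·1·5}·(+1)^1·(-1)^3 = +1.
v=13: a=13^-3·(≡11), b=13^-1·(≡12) mod 13; (11|13)=-1, (12|13)=+1; (−1)^{-3·-1·6}·(-1)^-1·(+1)^-3 = -1.
v=3: a=3^14·(≡2), b=3^4·(≡1) mod 3; (2|3)=-1, (1|3)=+1; (−1)^{14·4·1}·(-1)^4·(+1)^14 = +1.
|Ram(-498355, 715)| = 2, even; anisotropic at {5, 13}.

[5, 13]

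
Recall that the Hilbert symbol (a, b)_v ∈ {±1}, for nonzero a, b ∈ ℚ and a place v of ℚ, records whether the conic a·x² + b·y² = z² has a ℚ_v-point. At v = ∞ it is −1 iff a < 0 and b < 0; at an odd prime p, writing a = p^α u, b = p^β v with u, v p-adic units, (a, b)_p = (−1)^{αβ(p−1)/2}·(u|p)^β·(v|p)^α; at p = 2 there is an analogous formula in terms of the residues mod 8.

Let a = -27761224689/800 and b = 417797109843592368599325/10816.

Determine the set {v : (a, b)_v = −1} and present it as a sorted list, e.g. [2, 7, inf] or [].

Mod squares: a ≡ -2, b ≡ 357. Check v ∈ {∞, 2, 3, 5, 7, 11, 13, 17}.
v=13: a=13^0·(≡7), b=13^-2·(≡8) mod 13; (7|13)=-1, (8|13)=-1; (−1)^{0·-2·6}·(-1)^-2·(-1)^0 = +1.
v=2: v_2(a)=-5, v_2(b)=-6; units ≡ 7, 5 (mod 8); ε·ε+αω+βω = 1·0+-5·1+-6·0 ≡ 1  ⇒  (a,b)_2 = -1.
v=17: a=17^2·(≡4), b=17^5·(≡2) mod 17; (4|17)=+1, (2|17)=+1; (−1)^{2·5·8}·(+1)^5·(+1)^2 = +1.
v=7: a=7^0·(≡6), b=7^5·(≡4) mod 7; (6|7)=-1, (4|7)=+1; (−1)^{0·5·3}·(-1)^5·(+1)^0 = -1.
v=3: a=3^8·(≡1), b=3^3·(≡2) mod 3; (1|3)=+1, (2|3)=-1; (−1)^{8·3·1}·(+1)^3·(-1)^8 = +1.
v=∞: -2 < 0 and 357 > 0  ⇒  (a,b)_∞ = +1.
v=11: a=11^4·(≡5), b=11^10·(≡5) mod 11; (5|11)=+1, (5|11)=+1; (−1)^{4·10·5}·(+1)^10·(+1)^4 = +1.
v=5: a=5^-2·(≡3), b=5^2·(≡3) mod 5; (3|5)=-1, (3|5)=-1; (−1)^{-2·2·2}·(-1)^2·(-1)^-2 = +1.
|Ram(-2, 357)| = 2, even; anisotropic at {2, 7}.

[2, 7]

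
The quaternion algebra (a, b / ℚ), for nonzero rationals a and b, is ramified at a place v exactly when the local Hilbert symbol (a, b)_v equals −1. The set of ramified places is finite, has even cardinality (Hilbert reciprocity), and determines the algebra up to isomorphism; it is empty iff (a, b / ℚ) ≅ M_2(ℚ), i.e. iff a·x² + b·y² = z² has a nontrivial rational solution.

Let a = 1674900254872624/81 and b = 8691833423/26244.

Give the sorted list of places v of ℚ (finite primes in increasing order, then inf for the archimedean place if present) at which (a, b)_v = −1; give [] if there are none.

[2, 7, 19, 43]

(a, b) ≡ (19, 97223) mod (ℚ^×)²; places V = {2, 3, 7, 13, 17, 19, 23, 43, ∞}.
(a,b)_3: α=-4, u≡1; β=-8, v≡2 (mod 3); (1|3)=+1, (2|3)=-1; sign (−1)^0·+1^-8·-1^-4 = +1.
(a,b)_7: α=0, u≡6; β=1, v≡4 (mod 7); (6|7)=-1, (4|7)=+1; sign (−1)^0·-1^1·+1^0 = -1.
(a,b)_19: α=3, u≡7; β=1, v≡11 (mod 19); (7|19)=+1, (11|19)=+1; sign (−1)^1·+1^1·+1^3 = -1.
(a,b)_43: α=2, u≡18; β=1, v≡1 (mod 43); (18|43)=-1, (1|43)=+1; sign (−1)^0·-1^1·+1^2 = -1.
(a,b)_13: α=4, u≡7; β=2, v≡12 (mod 13); (7|13)=-1, (12|13)=+1; sign (−1)^0·-1^2·+1^4 = +1.
(a,b)_17: α=2, u≡9; β=1, v≡12 (mod 17); (9|17)=+1, (12|17)=-1; sign (−1)^0·+1^1·-1^2 = +1.
(a,b)_∞: sgn(19)=+, sgn(97223)=+, so +1.
(a,b)_23: α=0, u≡10; β=2, v≡16 (mod 23); (10|23)=-1, (16|23)=+1; sign (−1)^0·-1^2·+1^0 = +1.
(a,b)_2: α=4, β=-2; u≡3, v≡7 (mod 8); ε(u)ε(v)=1·1, αω(v)=4·0, βω(u)=-2·1; sum ≡ 1  ⇒  -1.
Ram(19, 97223) = {2, 7, 19, 43}; no ℚ_2-point on the conic.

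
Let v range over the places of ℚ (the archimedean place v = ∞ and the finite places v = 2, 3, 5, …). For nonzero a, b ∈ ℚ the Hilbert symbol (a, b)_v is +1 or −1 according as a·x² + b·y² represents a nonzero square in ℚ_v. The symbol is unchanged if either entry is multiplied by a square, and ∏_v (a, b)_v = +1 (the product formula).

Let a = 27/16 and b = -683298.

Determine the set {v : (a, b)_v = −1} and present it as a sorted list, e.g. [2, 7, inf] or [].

[3, 7, 17, 29]

(a, b) ≡ (3, -75922) mod (ℚ^×)²; places V = {2, 3, 7, 11, 17, 29, ∞}.
(a,b)_11: α=0, u≡1; β=1, v≡10 (mod 11); (1|11)=+1, (10|11)=-1; sign (−1)^0·+1^1·-1^0 = +1.
(a,b)_∞: sgn(3)=+, sgn(-75922)=−, so +1.
(a,b)_29: α=0, u≡18; β=1, v≡15 (mod 29); (18|29)=-1, (15|29)=-1; sign (−1)^0·-1^1·-1^0 = -1.
(a,b)_17: α=0, u≡7; β=1, v≡11 (mod 17); (7|17)=-1, (11|17)=-1; sign (−1)^0·-1^1·-1^0 = -1.
(a,b)_2: α=-4, β=1; u≡3, v≡7 (mod 8); ε(u)ε(v)=1·1, αω(v)=-4·0, βω(u)=1·1; sum ≡ 0  ⇒  +1.
(a,b)_3: α=3, u≡1; β=2, v≡2 (mod 3); (1|3)=+1, (2|3)=-1; sign (−1)^0·+1^2·-1^3 = -1.
(a,b)_7: α=0, u≡3; β=1, v≡1 (mod 7); (3|7)=-1, (1|7)=+1; sign (−1)^0·-1^1·+1^0 = -1.
Ram(3, -75922) = {3, 7, 17, 29}; no ℚ_3-point on the conic.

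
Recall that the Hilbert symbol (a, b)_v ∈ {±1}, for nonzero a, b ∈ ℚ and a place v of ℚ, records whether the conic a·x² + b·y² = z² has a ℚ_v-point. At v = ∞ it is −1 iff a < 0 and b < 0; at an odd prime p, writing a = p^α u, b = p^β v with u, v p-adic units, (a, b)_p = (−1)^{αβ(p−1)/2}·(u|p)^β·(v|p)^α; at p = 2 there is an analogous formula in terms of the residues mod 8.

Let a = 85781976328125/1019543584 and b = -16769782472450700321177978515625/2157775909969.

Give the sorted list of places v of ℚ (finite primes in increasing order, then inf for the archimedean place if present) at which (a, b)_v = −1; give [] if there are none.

Mod squares: a ≡ 9690, b ≡ -6545. Check v ∈ {∞, 2, 3, 5, 7, 11, 17, 19, 29, 37}.
v=7: a=7^2·(≡1), b=7^7·(≡5) mod 7; (1|7)=+1, (5|7)=-1; (−1)^{2·7·3}·(+1)^7·(-1)^2 = +1.
v=37: a=37^-4·(≡10), b=37^-6·(≡7) mod 37; (10|37)=+1, (7|37)=+1; (−1)^{-4·-6·18}·(+1)^-6·(+1)^-4 = +1.
v=17: a=17^-1·(≡8), b=17^3·(≡14) mod 17; (8|17)=+1, (14|17)=-1; (−1)^{-1·3·8}·(+1)^3·(-1)^-1 = -1.
v=2: v_2(a)=-5, v_2(b)=0; units ≡ 5, 7 (mod 8); ε·ε+αω+βω = 0·1+-5·0+0·1 ≡ 0  ⇒  (a,b)_2 = +1.
v=3: a=3^3·(≡2), b=3^8·(≡1) mod 3; (2|3)=-1, (1|3)=+1; (−1)^{3·8·1}·(-1)^8·(+1)^3 = +1.
v=∞: 9690 > 0 and -6545 < 0  ⇒  (a,b)_∞ = +1.
v=5: a=5^7·(≡3), b=5^13·(≡4) mod 5; (3|5)=-1, (4|5)=+1; (−1)^{7·13·2}·(-1)^13·(+1)^7 = -1.
v=29: a=29^0·(≡24), b=29^-2·(≡25) mod 29; (24|29)=+1, (25|29)=+1; (−1)^{0·-2·14}·(+1)^-2·(+1)^0 = +1.
v=11: a=11^2·(≡8), b=11^1·(≡6) mod 11; (8|11)=-1, (6|11)=-1; (−1)^{2·1·5}·(-1)^1·(-1)^2 = -1.
v=19: a=19^3·(≡17), b=19^6·(≡15) mod 19; (17|19)=+1, (15|19)=-1; (−1)^{3·6·9}·(+1)^6·(-1)^3 = -1.
|Ram(9690, -6545)| = 4, even; anisotropic at {5, 11, 17, 19}.

[5, 11, 17, 19]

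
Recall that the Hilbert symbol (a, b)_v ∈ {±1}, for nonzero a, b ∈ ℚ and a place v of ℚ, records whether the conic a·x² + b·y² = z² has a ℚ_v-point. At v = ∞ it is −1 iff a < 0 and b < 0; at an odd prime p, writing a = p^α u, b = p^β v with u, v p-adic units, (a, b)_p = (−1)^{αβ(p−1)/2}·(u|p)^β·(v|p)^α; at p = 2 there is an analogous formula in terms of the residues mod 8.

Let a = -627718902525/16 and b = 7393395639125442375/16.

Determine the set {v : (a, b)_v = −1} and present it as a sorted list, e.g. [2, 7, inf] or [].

[2, 11, 13, 17]

(a, b) ≡ (-221, 53295) mod (ℚ^×)²; places V = {2, 3, 5, 11, 13, 17, 19, ∞}.
(a,b)_∞: sgn(-221)=−, sgn(53295)=+, so +1.
(a,b)_3: α=2, u≡1; β=3, v≡2 (mod 3); (1|3)=+1, (2|3)=-1; sign (−1)^0·+1^3·-1^2 = +1.
(a,b)_11: α=2, u≡6; β=3, v≡3 (mod 11); (6|11)=-1, (3|11)=+1; sign (−1)^0·-1^3·+1^2 = -1.
(a,b)_2: α=-4, β=-4; u≡3, v≡7 (mod 8); ε(u)ε(v)=1·1, αω(v)=-4·0, βω(u)=-4·1; sum ≡ 1  ⇒  -1.
(a,b)_17: α=3, u≡8; β=5, v≡3 (mod 17); (8|17)=+1, (3|17)=-1; sign (−1)^0·+1^5·-1^3 = -1.
(a,b)_13: α=1, u≡10; β=2, v≡5 (mod 13); (10|13)=+1, (5|13)=-1; sign (−1)^0·+1^2·-1^1 = -1.
(a,b)_5: α=2, u≡4; β=3, v≡4 (mod 5); (4|5)=+1, (4|5)=+1; sign (−1)^0·+1^3·+1^2 = +1.
(a,b)_19: α=2, u≡6; β=3, v≡10 (mod 19); (6|19)=+1, (10|19)=-1; sign (−1)^0·+1^3·-1^2 = +1.
Ram(-221, 53295) = {2, 11, 13, 17}; no ℚ_2-point on the conic.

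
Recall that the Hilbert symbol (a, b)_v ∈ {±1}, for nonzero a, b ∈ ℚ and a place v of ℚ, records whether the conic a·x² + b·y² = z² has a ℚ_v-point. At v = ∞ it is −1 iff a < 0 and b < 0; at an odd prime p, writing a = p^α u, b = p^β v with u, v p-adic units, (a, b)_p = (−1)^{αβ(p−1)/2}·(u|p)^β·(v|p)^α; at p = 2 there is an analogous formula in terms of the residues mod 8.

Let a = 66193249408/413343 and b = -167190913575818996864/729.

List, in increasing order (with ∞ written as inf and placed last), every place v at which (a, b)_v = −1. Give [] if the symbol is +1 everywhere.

[2, 7, 11, 29]

Mod squares: a ≡ 2926, b ≡ -157586. Check v ∈ {∞, 2, 3, 7, 11, 13, 19, 23, 29}.
v=7: a=7^-1·(≡5), b=7^2·(≡3) mod 7; (5|7)=-1, (3|7)=-1; (−1)^{-1·2·3}·(-1)^2·(-1)^-1 = -1.
v=19: a=19^1·(≡3), b=19^3·(≡7) mod 19; (3|19)=-1, (7|19)=+1; (−1)^{1·3·9}·(-1)^3·(+1)^1 = +1.
v=3: a=3^-10·(≡1), b=3^-6·(≡1) mod 3; (1|3)=+1, (1|3)=+1; (−1)^{-10·-6·1}·(+1)^-6·(+1)^-10 = +1.
v=23: a=23^0·(≡22), b=23^2·(≡7) mod 23; (22|23)=-1, (7|23)=-1; (−1)^{0·2·11}·(-1)^2·(-1)^0 = +1.
v=∞: 2926 > 0 and -157586 < 0  ⇒  (a,b)_∞ = +1.
v=29: a=29^0·(≡8), b=29^1·(≡10) mod 29; (8|29)=-1, (10|29)=-1; (−1)^{0·1·14}·(-1)^1·(-1)^0 = -1.
v=2: v_2(a)=7, v_2(b)=7; units ≡ 7, 7 (mod 8); ε·ε+αω+βω = 1·1+7·0+7·0 ≡ 1  ⇒  (a,b)_2 = -1.
v=13: a=13^2·(≡9), b=13^1·(≡8) mod 13; (9|13)=+1, (8|13)=-1; (−1)^{2·1·6}·(+1)^1·(-1)^2 = +1.
v=11: a=11^5·(≡10), b=11^7·(≡10) mod 11; (10|11)=-1, (10|11)=-1; (−1)^{5·7·5}·(-1)^7·(-1)^5 = -1.
Ram(2926, -157586) = {2, 7, 11, 29}; no ℚ_2-point on the conic.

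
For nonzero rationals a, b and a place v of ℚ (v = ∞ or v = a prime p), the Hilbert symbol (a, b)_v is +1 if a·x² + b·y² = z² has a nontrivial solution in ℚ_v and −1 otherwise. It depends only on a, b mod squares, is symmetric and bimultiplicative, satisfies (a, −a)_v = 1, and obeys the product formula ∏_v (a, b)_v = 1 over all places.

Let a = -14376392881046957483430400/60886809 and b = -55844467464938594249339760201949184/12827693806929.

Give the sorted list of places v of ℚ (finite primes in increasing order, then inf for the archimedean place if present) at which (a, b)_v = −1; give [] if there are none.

[29, inf]

(a, b) ≡ (-2123554, -102254) mod (ℚ^×)²; places V = {2, 3, 5, 7, 11, 17, 19, 23, 29, 41, 43, 47, ∞}.
(a,b)_3: α=-6, u≡2; β=-12, v≡1 (mod 3); (2|3)=-1, (1|3)=+1; sign (−1)^0·-1^-12·+1^-6 = +1.
(a,b)_41: α=1, u≡3; β=1, v≡6 (mod 41); (3|41)=-1, (6|41)=-1; sign (−1)^0·-1^1·-1^1 = +1.
(a,b)_43: α=2, u≡16; β=3, v≡18 (mod 43); (16|43)=+1, (18|43)=-1; sign (−1)^0·+1^3·-1^2 = +1.
(a,b)_∞: sgn(-2123554)=−, sgn(-102254)=−, so -1.
(a,b)_47: α=3, u≡36; β=4, v≡16 (mod 47); (36|47)=+1, (16|47)=+1; sign (−1)^0·+1^4·+1^3 = +1.
(a,b)_7: α=2, u≡4; β=0, v≡1 (mod 7); (4|7)=+1, (1|7)=+1; sign (−1)^0·+1^0·+1^2 = +1.
(a,b)_23: α=0, u≡1; β=2, v≡2 (mod 23); (1|23)=+1, (2|23)=+1; sign (−1)^0·+1^2·+1^0 = +1.
(a,b)_2: α=9, β=13; u≡7, v≡1 (mod 8); ε(u)ε(v)=1·0, αω(v)=9·0, βω(u)=13·0; sum ≡ 0  ⇒  +1.
(a,b)_17: α=-4, u≡2; β=-6, v≡2 (mod 17); (2|17)=+1, (2|17)=+1; sign (−1)^0·+1^-6·+1^-4 = +1.
(a,b)_29: α=1, u≡4; β=1, v≡18 (mod 29); (4|29)=+1, (18|29)=-1; sign (−1)^0·+1^1·-1^1 = -1.
(a,b)_11: α=4, u≡10; β=8, v≡7 (mod 11); (10|11)=-1, (7|11)=-1; sign (−1)^0·-1^8·-1^4 = +1.
(a,b)_5: α=2, u≡1; β=0, v≡4 (mod 5); (1|5)=+1, (4|5)=+1; sign (−1)^0·+1^0·+1^2 = +1.
(a,b)_19: α=3, u≡7; β=4, v≡5 (mod 19); (7|19)=+1, (5|19)=+1; sign (−1)^0·+1^4·+1^3 = +1.
|Ram(-2123554, -102254)| = 2, even; anisotropic at {29, ∞}.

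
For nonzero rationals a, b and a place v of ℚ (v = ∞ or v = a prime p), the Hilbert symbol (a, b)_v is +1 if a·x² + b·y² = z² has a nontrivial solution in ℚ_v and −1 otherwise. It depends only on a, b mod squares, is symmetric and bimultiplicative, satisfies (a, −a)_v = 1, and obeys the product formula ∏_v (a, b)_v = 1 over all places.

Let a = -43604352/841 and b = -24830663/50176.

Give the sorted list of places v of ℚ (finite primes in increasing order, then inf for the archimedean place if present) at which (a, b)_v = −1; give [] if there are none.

(a, b) ≡ (-75702, -407) mod (ℚ^×)²; places V = {2, 3, 7, 11, 13, 19, 29, 31, 37, ∞}.
(a,b)_3: α=3, u≡2; β=0, v≡1 (mod 3); (2|3)=-1, (1|3)=+1; sign (−1)^0·-1^0·+1^3 = +1.
(a,b)_11: α=1, u≡1; β=1, v≡2 (mod 11); (1|11)=+1, (2|11)=-1; sign (−1)^1·+1^1·-1^1 = +1.
(a,b)_29: α=-2, u≡19; β=0, v≡6 (mod 29); (19|29)=-1, (6|29)=+1; sign (−1)^0·-1^0·+1^-2 = +1.
(a,b)_31: α=1, u≡16; β=0, v≡17 (mod 31); (16|31)=+1, (17|31)=-1; sign (−1)^0·+1^0·-1^1 = -1.
(a,b)_19: α=0, u≡8; β=2, v≡1 (mod 19); (8|19)=-1, (1|19)=+1; sign (−1)^0·-1^2·+1^0 = +1.
(a,b)_13: α=0, u≡3; β=2, v≡10 (mod 13); (3|13)=+1, (10|13)=+1; sign (−1)^0·+1^2·+1^0 = +1.
(a,b)_∞: sgn(-75702)=−, sgn(-407)=−, so -1.
(a,b)_37: α=1, u≡12; β=1, v≡11 (mod 37); (12|37)=+1, (11|37)=+1; sign (−1)^0·+1^1·+1^1 = +1.
(a,b)_7: α=0, u≡6; β=-2, v≡5 (mod 7); (6|7)=-1, (5|7)=-1; sign (−1)^0·-1^-2·-1^0 = +1.
(a,b)_2: α=7, β=-10; u≡5, v≡1 (mod 8); ε(u)ε(v)=0·0, αω(v)=7·0, βω(u)=-10·1; sum ≡ 0  ⇒  +1.
Ram(-75702, -407) = {31, ∞}; no ℚ_31-point on the conic.

[31, inf]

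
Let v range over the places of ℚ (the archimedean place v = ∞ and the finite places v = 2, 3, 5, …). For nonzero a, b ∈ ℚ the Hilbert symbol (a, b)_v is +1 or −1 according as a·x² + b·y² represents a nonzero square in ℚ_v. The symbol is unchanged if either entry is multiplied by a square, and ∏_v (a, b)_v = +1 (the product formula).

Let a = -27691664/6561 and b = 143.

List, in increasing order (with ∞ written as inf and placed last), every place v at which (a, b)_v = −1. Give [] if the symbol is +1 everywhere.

Mod squares: a ≡ -209, b ≡ 143. Check v ∈ {∞, 2, 3, 7, 11, 13, 19}.
v=13: a=13^2·(≡1), b=13^1·(≡11) mod 13; (1|13)=+1, (11|13)=-1; (−1)^{2·1·6}·(+1)^1·(-1)^2 = +1.
v=3: a=3^-8·(≡1), b=3^0·(≡2) mod 3; (1|3)=+1, (2|3)=-1; (−1)^{-8·0·1}·(+1)^0·(-1)^-8 = +1.
v=7: a=7^2·(≡1), b=7^0·(≡3) mod 7; (1|7)=+1, (3|7)=-1; (−1)^{2·0·3}·(+1)^0·(-1)^2 = +1.
v=11: a=11^1·(≡5), b=11^1·(≡2) mod 11; (5|11)=+1, (2|11)=-1; (−1)^{1·1·5}·(+1)^1·(-1)^1 = +1.
v=2: v_2(a)=4, v_2(b)=0; units ≡ 7, 7 (mod 8); ε·ε+αω+βω = 1·1+4·0+0·0 ≡ 1  ⇒  (a,b)_2 = -1.
v=19: a=19^1·(≡12), b=19^0·(≡10) mod 19; (12|19)=-1, (10|19)=-1; (−1)^{1·0·9}·(-1)^0·(-1)^1 = -1.
v=∞: -209 < 0 and 143 > 0  ⇒  (a,b)_∞ = +1.
(-209, 143 / ℚ) ramifies at {2, 19}: a division algebra.

[2, 19]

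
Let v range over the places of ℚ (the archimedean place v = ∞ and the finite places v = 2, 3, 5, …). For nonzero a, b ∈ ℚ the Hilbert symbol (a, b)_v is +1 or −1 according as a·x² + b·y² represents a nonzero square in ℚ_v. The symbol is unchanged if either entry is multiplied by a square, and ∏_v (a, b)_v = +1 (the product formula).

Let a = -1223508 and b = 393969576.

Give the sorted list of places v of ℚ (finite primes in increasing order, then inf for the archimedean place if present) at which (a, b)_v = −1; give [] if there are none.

[2, 31]

Mod squares: a ≡ -305877, b ≡ 186186. Check v ∈ {∞, 2, 3, 7, 11, 13, 23, 31}.
v=3: a=3^1·(≡2), b=3^1·(≡1) mod 3; (2|3)=-1, (1|3)=+1; (−1)^{1·1·1}·(-1)^1·(+1)^1 = +1.
v=23: a=23^1·(≡3), b=23^2·(≡4) mod 23; (3|23)=+1, (4|23)=+1; (−1)^{1·2·11}·(+1)^2·(+1)^1 = +1.
v=7: a=7^0·(≡1), b=7^1·(≡3) mod 7; (1|7)=+1, (3|7)=-1; (−1)^{0·1·3}·(+1)^1·(-1)^0 = +1.
v=31: a=31^1·(≡26), b=31^1·(≡29) mod 31; (26|31)=-1, (29|31)=-1; (−1)^{1·1·15}·(-1)^1·(-1)^1 = -1.
v=2: v_2(a)=2, v_2(b)=3; units ≡ 3, 5 (mod 8); ε·ε+αω+βω = 1·0+2·1+3·1 ≡ 1  ⇒  (a,b)_2 = -1.
v=13: a=13^1·(≡4), b=13^1·(≡12) mod 13; (4|13)=+1, (12|13)=+1; (−1)^{1·1·6}·(+1)^1·(+1)^1 = +1.
v=∞: -305877 < 0 and 186186 > 0  ⇒  (a,b)_∞ = +1.
v=11: a=11^1·(≡4), b=11^1·(≡10) mod 11; (4|11)=+1, (10|11)=-1; (−1)^{1·1·5}·(+1)^1·(-1)^1 = +1.
|Ram(-305877, 186186)| = 2, even; anisotropic at {2, 31}.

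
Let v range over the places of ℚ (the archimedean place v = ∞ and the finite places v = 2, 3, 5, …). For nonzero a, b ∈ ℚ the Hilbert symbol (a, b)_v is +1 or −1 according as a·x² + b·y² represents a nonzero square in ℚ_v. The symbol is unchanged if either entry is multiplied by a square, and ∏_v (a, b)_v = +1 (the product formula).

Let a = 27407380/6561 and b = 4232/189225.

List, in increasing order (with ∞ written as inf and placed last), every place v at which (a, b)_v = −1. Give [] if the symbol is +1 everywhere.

[2, 5, 11, 13]

Mod squares: a ≡ 5005, b ≡ 2. Check v ∈ {∞, 2, 3, 5, 7, 11, 13, 23, 29, 37}.
v=29: a=29^0·(≡21), b=29^-2·(≡21) mod 29; (21|29)=-1, (21|29)=-1; (−1)^{0·-2·14}·(-1)^-2·(-1)^0 = +1.
v=3: a=3^-8·(≡1), b=3^-2·(≡2) mod 3; (1|3)=+1, (2|3)=-1; (−1)^{-8·-2·1}·(+1)^-2·(-1)^-8 = +1.
v=∞: 5005 > 0 and 2 > 0  ⇒  (a,b)_∞ = +1.
v=11: a=11^1·(≡5), b=11^0·(≡10) mod 11; (5|11)=+1, (10|11)=-1; (−1)^{1·0·5}·(+1)^0·(-1)^1 = -1.
v=37: a=37^2·(≡28), b=37^0·(≡2) mod 37; (28|37)=+1, (2|37)=-1; (−1)^{2·0·18}·(+1)^0·(-1)^2 = +1.
v=23: a=23^0·(≡20), b=23^2·(≡2) mod 23; (20|23)=-1, (2|23)=+1; (−1)^{0·2·11}·(-1)^2·(+1)^0 = +1.
v=13: a=13^1·(≡7), b=13^0·(≡2) mod 13; (7|13)=-1, (2|13)=-1; (−1)^{1·0·6}·(-1)^0·(-1)^1 = -1.
v=2: v_2(a)=2, v_2(b)=3; units ≡ 5, 1 (mod 8); ε·ε+αω+βω = 0·0+2·0+3·1 ≡ 1  ⇒  (a,b)_2 = -1.
v=5: a=5^1·(≡1), b=5^-2·(≡3) mod 5; (1|5)=+1, (3|5)=-1; (−1)^{1·-2·2}·(+1)^-2·(-1)^1 = -1.
v=7: a=7^1·(≡1), b=7^0·(≡4) mod 7; (1|7)=+1, (4|7)=+1; (−1)^{1·0·3}·(+1)^0·(+1)^1 = +1.
|Ram(5005, 2)| = 4, even; anisotropic at {2, 5, 11, 13}.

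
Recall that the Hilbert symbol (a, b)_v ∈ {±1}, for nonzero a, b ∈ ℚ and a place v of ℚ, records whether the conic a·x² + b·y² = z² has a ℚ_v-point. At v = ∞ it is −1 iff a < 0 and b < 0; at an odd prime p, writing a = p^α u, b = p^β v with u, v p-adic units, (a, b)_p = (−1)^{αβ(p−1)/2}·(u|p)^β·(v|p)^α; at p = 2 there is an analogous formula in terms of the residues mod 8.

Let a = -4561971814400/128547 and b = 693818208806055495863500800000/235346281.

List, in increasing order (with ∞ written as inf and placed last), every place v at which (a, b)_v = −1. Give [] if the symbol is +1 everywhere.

[2, 5, 7, 11]

(a, b) ≡ (-78, 5005) mod (ℚ^×)²; places V = {2, 3, 5, 7, 11, 13, 17, 23, 29, ∞}.
(a,b)_13: α=1, u≡2; β=5, v≡8 (mod 13); (2|13)=-1, (8|13)=-1; sign (−1)^0·-1^5·-1^1 = +1.
(a,b)_29: α=0, u≡1; β=-2, v≡3 (mod 29); (1|29)=+1, (3|29)=-1; sign (−1)^0·+1^-2·-1^0 = +1.
(a,b)_∞: sgn(-78)=−, sgn(5005)=+, so +1.
(a,b)_23: α=-2, u≡14; β=-4, v≡14 (mod 23); (14|23)=-1, (14|23)=-1; sign (−1)^0·-1^-4·-1^-2 = +1.
(a,b)_7: α=2, u≡3; β=5, v≡4 (mod 7); (3|7)=-1, (4|7)=+1; sign (−1)^0·-1^5·+1^2 = -1.
(a,b)_17: α=2, u≡12; β=2, v≡6 (mod 17); (12|17)=-1, (6|17)=-1; sign (−1)^0·-1^2·-1^2 = +1.
(a,b)_11: α=2, u≡6; β=5, v≡4 (mod 11); (6|11)=-1, (4|11)=+1; sign (−1)^0·-1^5·+1^2 = -1.
(a,b)_3: α=-5, u≡1; β=6, v≡1 (mod 3); (1|3)=+1, (1|3)=+1; sign (−1)^0·+1^6·+1^-5 = +1.
(a,b)_5: α=2, u≡2; β=5, v≡1 (mod 5); (2|5)=-1, (1|5)=+1; sign (−1)^0·-1^5·+1^2 = -1.
(a,b)_2: α=13, β=20; u≡1, v≡5 (mod 8); ε(u)ε(v)=0·0, αω(v)=13·1, βω(u)=20·0; sum ≡ 1  ⇒  -1.
Ram(-78, 5005) = {2, 5, 7, 11}; no ℚ_2-point on the conic.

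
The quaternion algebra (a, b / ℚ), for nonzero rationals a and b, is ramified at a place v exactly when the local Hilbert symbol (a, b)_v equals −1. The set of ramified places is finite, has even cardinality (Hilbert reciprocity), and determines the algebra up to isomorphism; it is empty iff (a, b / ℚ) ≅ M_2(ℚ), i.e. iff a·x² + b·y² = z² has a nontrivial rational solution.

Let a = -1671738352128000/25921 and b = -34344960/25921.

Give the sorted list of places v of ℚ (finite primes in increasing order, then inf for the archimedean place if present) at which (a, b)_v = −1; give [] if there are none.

Mod squares: a ≡ -645, b ≡ -8385. Check v ∈ {∞, 2, 3, 5, 7, 13, 23, 43}.
v=5: a=5^3·(≡1), b=5^1·(≡3) mod 5; (1|5)=+1, (3|5)=-1; (−1)^{3·1·2}·(+1)^1·(-1)^3 = -1.
v=23: a=23^-2·(≡21), b=23^-2·(≡22) mod 23; (21|23)=-1, (22|23)=-1; (−1)^{-2·-2·11}·(-1)^-2·(-1)^-2 = +1.
v=43: a=43^3·(≡32), b=43^1·(≡37) mod 43; (32|43)=-1, (37|43)=-1; (−1)^{3·1·21}·(-1)^1·(-1)^3 = -1.
v=3: a=3^5·(≡1), b=3^1·(≡1) mod 3; (1|3)=+1, (1|3)=+1; (−1)^{5·1·1}·(+1)^1·(+1)^5 = -1.
v=2: v_2(a)=12, v_2(b)=12; units ≡ 3, 7 (mod 8); ε·ε+αω+βω = 1·1+12·0+12·1 ≡ 1  ⇒  (a,b)_2 = -1.
v=13: a=13^2·(≡6), b=13^1·(≡8) mod 13; (6|13)=-1, (8|13)=-1; (−1)^{2·1·6}·(-1)^1·(-1)^2 = -1.
v=∞: -645 < 0 and -8385 < 0  ⇒  (a,b)_∞ = -1.
v=7: a=7^-2·(≡3), b=7^-2·(≡2) mod 7; (3|7)=-1, (2|7)=+1; (−1)^{-2·-2·3}·(-1)^-2·(+1)^-2 = +1.
Ram(-645, -8385) = {2, 3, 5, 13, 43, ∞}; no ℚ_2-point on the conic.

[2, 3, 5, 13, 43, inf]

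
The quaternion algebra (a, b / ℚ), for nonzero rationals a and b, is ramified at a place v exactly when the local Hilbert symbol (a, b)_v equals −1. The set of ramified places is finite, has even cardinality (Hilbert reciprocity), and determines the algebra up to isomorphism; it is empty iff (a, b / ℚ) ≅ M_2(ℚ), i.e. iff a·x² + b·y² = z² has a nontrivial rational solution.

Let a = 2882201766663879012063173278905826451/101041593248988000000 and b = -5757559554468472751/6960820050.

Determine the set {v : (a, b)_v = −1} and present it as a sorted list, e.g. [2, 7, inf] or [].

[2, 7]

Mod squares: a ≡ 77, b ≡ -238. Check v ∈ {∞, 2, 3, 5, 7, 11, 13, 17, 19, 23, 29, 31, 53, 59}.
v=3: a=3^-6·(≡2), b=3^-6·(≡2) mod 3; (2|3)=-1, (2|3)=-1; (−1)^{-6·-6·1}·(-1)^-6·(-1)^-6 = +1.
v=19: a=19^-2·(≡11), b=19^-2·(≡9) mod 19; (11|19)=+1, (9|19)=+1; (−1)^{-2·-2·9}·(+1)^-2·(+1)^-2 = +1.
v=7: a=7^-3·(≡2), b=7^1·(≡2) mod 7; (2|7)=+1, (2|7)=+1; (−1)^{-3·1·3}·(+1)^1·(+1)^-3 = -1.
v=23: a=23^-4·(≡1), b=23^-2·(≡14) mod 23; (1|23)=+1, (14|23)=-1; (−1)^{-4·-2·11}·(+1)^-2·(-1)^-4 = +1.
v=31: a=31^4·(≡26), b=31^2·(≡2) mod 31; (26|31)=-1, (2|31)=+1; (−1)^{4·2·15}·(-1)^2·(+1)^4 = +1.
v=5: a=5^-6·(≡3), b=5^-2·(≡2) mod 5; (3|5)=-1, (2|5)=-1; (−1)^{-6·-2·2}·(-1)^-2·(-1)^-6 = +1.
v=∞: 77 > 0 and -238 < 0  ⇒  (a,b)_∞ = +1.
v=29: a=29^6·(≡18), b=29^4·(≡4) mod 29; (18|29)=-1, (4|29)=+1; (−1)^{6·4·14}·(-1)^4·(+1)^6 = +1.
v=11: a=11^3·(≡7), b=11^2·(≡5) mod 11; (7|11)=-1, (5|11)=+1; (−1)^{3·2·5}·(-1)^2·(+1)^3 = +1.
v=2: v_2(a)=-8, v_2(b)=-1; units ≡ 5, 1 (mod 8); ε·ε+αω+βω = 0·0+-8·0+-1·1 ≡ 1  ⇒  (a,b)_2 = -1.
v=53: a=53^2·(≡9), b=53^0·(≡5) mod 53; (9|53)=+1, (5|53)=-1; (−1)^{2·0·26}·(+1)^0·(-1)^2 = +1.
v=17: a=17^4·(≡9), b=17^1·(≡7) mod 17; (9|17)=+1, (7|17)=-1; (−1)^{4·1·8}·(+1)^1·(-1)^4 = +1.
v=13: a=13^6·(≡4), b=13^2·(≡3) mod 13; (4|13)=+1, (3|13)=+1; (−1)^{6·2·6}·(+1)^2·(+1)^6 = +1.
v=59: a=59^2·(≡55), b=59^2·(≡7) mod 59; (55|59)=-1, (7|59)=+1; (−1)^{2·2·29}·(-1)^2·(+1)^2 = +1.
(77, -238 / ℚ) ramifies at {2, 7}: a division algebra.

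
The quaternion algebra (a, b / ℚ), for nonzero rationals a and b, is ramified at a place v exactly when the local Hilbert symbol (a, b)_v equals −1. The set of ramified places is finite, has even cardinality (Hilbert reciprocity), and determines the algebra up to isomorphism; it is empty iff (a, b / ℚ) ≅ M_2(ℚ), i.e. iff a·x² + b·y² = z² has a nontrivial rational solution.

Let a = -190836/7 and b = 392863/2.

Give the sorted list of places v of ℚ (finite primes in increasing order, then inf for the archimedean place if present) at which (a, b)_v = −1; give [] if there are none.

Mod squares: a ≡ -4123, b ≡ 785726. Check v ∈ {∞, 2, 3, 7, 19, 23, 29, 31}.
v=∞: -4123 < 0 and 785726 > 0  ⇒  (a,b)_∞ = +1.
v=19: a=19^1·(≡1), b=19^1·(≡12) mod 19; (1|19)=+1, (12|19)=-1; (−1)^{1·1·9}·(+1)^1·(-1)^1 = +1.
v=31: a=31^1·(≡24), b=31^1·(≡28) mod 31; (24|31)=-1, (28|31)=+1; (−1)^{1·1·15}·(-1)^1·(+1)^1 = +1.
v=3: a=3^4·(≡2), b=3^0·(≡2) mod 3; (2|3)=-1, (2|3)=-1; (−1)^{4·0·1}·(-1)^0·(-1)^4 = +1.
v=29: a=29^0·(≡6), b=29^1·(≡2) mod 29; (6|29)=+1, (2|29)=-1; (−1)^{0·1·14}·(+1)^1·(-1)^0 = +1.
v=23: a=23^0·(≡19), b=23^1·(≡19) mod 23; (19|23)=-1, (19|23)=-1; (−1)^{0·1·11}·(-1)^1·(-1)^0 = -1.
v=2: v_2(a)=2, v_2(b)=-1; units ≡ 5, 7 (mod 8); ε·ε+αω+βω = 0·1+2·0+-1·1 ≡ 1  ⇒  (a,b)_2 = -1.
v=7: a=7^-1·(≡5), b=7^0·(≡1) mod 7; (5|7)=-1, (1|7)=+1; (−1)^{-1·0·3}·(-1)^0·(+1)^-1 = +1.
|Ram(-4123, 785726)| = 2, even; anisotropic at {2, 23}.

[2, 23]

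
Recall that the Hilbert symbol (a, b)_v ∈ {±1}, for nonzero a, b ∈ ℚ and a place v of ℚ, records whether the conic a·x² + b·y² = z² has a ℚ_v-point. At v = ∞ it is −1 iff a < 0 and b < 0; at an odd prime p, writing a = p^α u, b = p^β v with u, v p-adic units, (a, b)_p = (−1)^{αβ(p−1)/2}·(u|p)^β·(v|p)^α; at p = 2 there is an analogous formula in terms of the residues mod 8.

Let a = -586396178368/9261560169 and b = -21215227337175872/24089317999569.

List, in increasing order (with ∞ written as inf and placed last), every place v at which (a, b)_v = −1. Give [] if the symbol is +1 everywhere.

Mod squares: a ≡ -7, b ≡ -2093. Check v ∈ {∞, 2, 3, 7, 11, 13, 17, 23, 37}.
v=2: v_2(a)=6, v_2(b)=6; units ≡ 1, 3 (mod 8); ε·ε+αω+βω = 0·1+6·1+6·0 ≡ 0  ⇒  (a,b)_2 = +1.
v=37: a=37^-2·(≡10), b=37^-2·(≡34) mod 37; (10|37)=+1, (34|37)=+1; (−1)^{-2·-2·18}·(+1)^-2·(+1)^-2 = +1.
v=17: a=17^-4·(≡10), b=17^-6·(≡9) mod 17; (10|17)=-1, (9|17)=+1; (−1)^{-4·-6·8}·(-1)^-6·(+1)^-4 = +1.
v=23: a=23^2·(≡3), b=23^3·(≡2) mod 23; (3|23)=+1, (2|23)=+1; (−1)^{2·3·11}·(+1)^3·(+1)^2 = +1.
v=11: a=11^4·(≡3), b=11^6·(≡10) mod 11; (3|11)=+1, (10|11)=-1; (−1)^{4·6·5}·(+1)^6·(-1)^4 = +1.
v=13: a=13^2·(≡5), b=13^3·(≡5) mod 13; (5|13)=-1, (5|13)=-1; (−1)^{2·3·6}·(-1)^3·(-1)^2 = -1.
v=3: a=3^-4·(≡2), b=3^-6·(≡1) mod 3; (2|3)=-1, (1|3)=+1; (−1)^{-4·-6·1}·(-1)^-6·(+1)^-4 = +1.
v=∞: -7 < 0 and -2093 < 0  ⇒  (a,b)_∞ = -1.
v=7: a=7^1·(≡5), b=7^1·(≡2) mod 7; (5|7)=-1, (2|7)=+1; (−1)^{1·1·3}·(-1)^1·(+1)^1 = +1.
|Ram(-7, -2093)| = 2, even; anisotropic at {13, ∞}.

[13, inf]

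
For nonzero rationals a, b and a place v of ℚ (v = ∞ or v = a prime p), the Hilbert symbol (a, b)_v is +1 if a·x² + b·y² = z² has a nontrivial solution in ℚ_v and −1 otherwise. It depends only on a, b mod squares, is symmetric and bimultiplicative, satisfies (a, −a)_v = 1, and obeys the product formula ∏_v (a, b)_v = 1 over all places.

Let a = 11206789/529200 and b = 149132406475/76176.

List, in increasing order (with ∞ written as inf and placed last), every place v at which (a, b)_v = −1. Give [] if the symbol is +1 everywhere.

[2, 11, 19, 29]

Mod squares: a ≡ 18183, b ≡ 19. Check v ∈ {∞, 2, 3, 5, 7, 11, 13, 19, 23, 29, 43, 47}.
v=29: a=29^1·(≡2), b=29^2·(≡2) mod 29; (2|29)=-1, (2|29)=-1; (−1)^{1·2·14}·(-1)^2·(-1)^1 = -1.
v=5: a=5^-2·(≡3), b=5^2·(≡4) mod 5; (3|5)=-1, (4|5)=+1; (−1)^{-2·2·2}·(-1)^2·(+1)^-2 = +1.
v=∞: 18183 > 0 and 19 > 0  ⇒  (a,b)_∞ = +1.
v=2: v_2(a)=-4, v_2(b)=-4; units ≡ 7, 3 (mod 8); ε·ε+αω+βω = 1·1+-4·1+-4·0 ≡ 1  ⇒  (a,b)_2 = -1.
v=11: a=11^1·(≡1), b=11^0·(≡8) mod 11; (1|11)=+1, (8|11)=-1; (−1)^{1·0·5}·(+1)^0·(-1)^1 = -1.
v=3: a=3^-3·(≡1), b=3^-2·(≡1) mod 3; (1|3)=+1, (1|3)=+1; (−1)^{-3·-2·1}·(+1)^-2·(+1)^-3 = +1.
v=23: a=23^0·(≡1), b=23^-2·(≡7) mod 23; (1|23)=+1, (7|23)=-1; (−1)^{0·-2·11}·(+1)^-2·(-1)^0 = +1.
v=43: a=43^2·(≡2), b=43^0·(≡12) mod 43; (2|43)=-1, (12|43)=-1; (−1)^{2·0·21}·(-1)^0·(-1)^2 = +1.
v=13: a=13^0·(≡1), b=13^2·(≡6) mod 13; (1|13)=+1, (6|13)=-1; (−1)^{0·2·6}·(+1)^2·(-1)^0 = +1.
v=47: a=47^0·(≡11), b=47^2·(≡38) mod 47; (11|47)=-1, (38|47)=-1; (−1)^{0·2·23}·(-1)^2·(-1)^0 = +1.
v=19: a=19^1·(≡17), b=19^1·(≡16) mod 19; (17|19)=+1, (16|19)=+1; (−1)^{1·1·9}·(+1)^1·(+1)^1 = -1.
v=7: a=7^-2·(≡1), b=7^0·(≡5) mod 7; (1|7)=+1, (5|7)=-1; (−1)^{-2·0·3}·(+1)^0·(-1)^-2 = +1.
|Ram(18183, 19)| = 4, even; anisotropic at {2, 11, 19, 29}.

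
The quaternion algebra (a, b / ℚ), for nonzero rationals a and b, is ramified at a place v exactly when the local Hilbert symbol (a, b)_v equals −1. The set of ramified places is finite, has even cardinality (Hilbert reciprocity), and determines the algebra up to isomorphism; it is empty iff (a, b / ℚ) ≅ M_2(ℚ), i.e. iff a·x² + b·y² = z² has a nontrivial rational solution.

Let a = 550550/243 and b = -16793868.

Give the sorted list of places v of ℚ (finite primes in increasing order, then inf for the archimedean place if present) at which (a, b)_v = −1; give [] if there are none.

Mod squares: a ≡ 546, b ≡ -3. Check v ∈ {∞, 2, 3, 5, 7, 11, 13}.
v=11: a=11^2·(≡7), b=11^0·(≡8) mod 11; (7|11)=-1, (8|11)=-1; (−1)^{2·0·5}·(-1)^0·(-1)^2 = +1.
v=5: a=5^2·(≡4), b=5^0·(≡2) mod 5; (4|5)=+1, (2|5)=-1; (−1)^{2·0·2}·(+1)^0·(-1)^2 = +1.
v=2: v_2(a)=1, v_2(b)=2; units ≡ 1, 5 (mod 8); ε·ε+αω+βω = 0·0+1·1+2·0 ≡ 1  ⇒  (a,b)_2 = -1.
v=3: a=3^-5·(≡2), b=3^1·(≡2) mod 3; (2|3)=-1, (2|3)=-1; (−1)^{-5·1·1}·(-1)^1·(-1)^-5 = -1.
v=∞: 546 > 0 and -3 < 0  ⇒  (a,b)_∞ = +1.
v=13: a=13^1·(≡1), b=13^4·(≡10) mod 13; (1|13)=+1, (10|13)=+1; (−1)^{1·4·6}·(+1)^4·(+1)^1 = +1.
v=7: a=7^1·(≡1), b=7^2·(≡2) mod 7; (1|7)=+1, (2|7)=+1; (−1)^{1·2·3}·(+1)^2·(+1)^1 = +1.
Ram(546, -3) = {2, 3}; no ℚ_2-point on the conic.

[2, 3]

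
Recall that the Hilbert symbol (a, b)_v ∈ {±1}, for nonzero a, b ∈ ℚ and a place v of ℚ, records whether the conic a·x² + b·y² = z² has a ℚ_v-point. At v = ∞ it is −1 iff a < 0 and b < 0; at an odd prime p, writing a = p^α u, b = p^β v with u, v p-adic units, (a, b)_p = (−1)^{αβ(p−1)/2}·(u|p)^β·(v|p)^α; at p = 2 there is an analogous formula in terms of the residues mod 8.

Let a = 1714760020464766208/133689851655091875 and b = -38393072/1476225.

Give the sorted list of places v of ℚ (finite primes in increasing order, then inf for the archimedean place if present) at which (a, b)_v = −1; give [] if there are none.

(a, b) ≡ (1311, -23) mod (ℚ^×)²; places V = {2, 3, 5, 11, 13, 17, 19, 23, 31, ∞}.
(a,b)_11: α=-2, u≡6; β=0, v≡10 (mod 11); (6|11)=-1, (10|11)=-1; sign (−1)^0·-1^0·-1^-2 = +1.
(a,b)_2: α=8, β=4; u≡7, v≡1 (mod 8); ε(u)ε(v)=1·0, αω(v)=8·0, βω(u)=4·0; sum ≡ 0  ⇒  +1.
(a,b)_23: α=3, u≡5; β=1, v≡22 (mod 23); (5|23)=-1, (22|23)=-1; sign (−1)^1·-1^1·-1^3 = -1.
(a,b)_19: α=3, u≡2; β=2, v≡10 (mod 19); (2|19)=-1, (10|19)=-1; sign (−1)^0·-1^2·-1^3 = -1.
(a,b)_∞: sgn(1311)=+, sgn(-23)=−, so +1.
(a,b)_5: α=-4, u≡4; β=-2, v≡2 (mod 5); (4|5)=+1, (2|5)=-1; sign (−1)^0·+1^-2·-1^-4 = +1.
(a,b)_17: α=4, u≡8; β=2, v≡11 (mod 17); (8|17)=+1, (11|17)=-1; sign (−1)^0·+1^2·-1^4 = +1.
(a,b)_3: α=-21, u≡2; β=-10, v≡1 (mod 3); (2|3)=-1, (1|3)=+1; sign (−1)^0·-1^-10·+1^-21 = +1.
(a,b)_31: α=2, u≡2; β=0, v≡5 (mod 31); (2|31)=+1, (5|31)=+1; sign (−1)^0·+1^0·+1^2 = +1.
(a,b)_13: α=-2, u≡6; β=0, v≡1 (mod 13); (6|13)=-1, (1|13)=+1; sign (−1)^0·-1^0·+1^-2 = +1.
(1311, -23 / ℚ) ramifies at {19, 23}: a division algebra.

[19, 23]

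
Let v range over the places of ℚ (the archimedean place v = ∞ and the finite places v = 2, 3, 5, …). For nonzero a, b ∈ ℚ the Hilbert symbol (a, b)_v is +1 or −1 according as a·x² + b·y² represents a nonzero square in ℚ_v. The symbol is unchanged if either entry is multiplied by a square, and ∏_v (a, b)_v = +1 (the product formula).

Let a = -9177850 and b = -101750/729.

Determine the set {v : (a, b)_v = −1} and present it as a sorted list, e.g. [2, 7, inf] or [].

[11, 37, 41, inf]

(a, b) ≡ (-3034, -4070) mod (ℚ^×)²; places V = {2, 3, 5, 11, 37, 41, ∞}.
(a,b)_∞: sgn(-3034)=−, sgn(-4070)=−, so -1.
(a,b)_41: α=1, u≡10; β=0, v≡26 (mod 41); (10|41)=+1, (26|41)=-1; sign (−1)^0·+1^0·-1^1 = -1.
(a,b)_3: α=0, u≡2; β=-6, v≡1 (mod 3); (2|3)=-1, (1|3)=+1; sign (−1)^0·-1^-6·+1^0 = +1.
(a,b)_5: α=2, u≡1; β=3, v≡4 (mod 5); (1|5)=+1, (4|5)=+1; sign (−1)^0·+1^3·+1^2 = +1.
(a,b)_11: α=2, u≡6; β=1, v≡4 (mod 11); (6|11)=-1, (4|11)=+1; sign (−1)^0·-1^1·+1^2 = -1.
(a,b)_37: α=1, u≡35; β=1, v≡28 (mod 37); (35|37)=-1, (28|37)=+1; sign (−1)^0·-1^1·+1^1 = -1.
(a,b)_2: α=1, β=1; u≡3, v≡5 (mod 8); ε(u)ε(v)=1·0, αω(v)=1·1, βω(u)=1·1; sum ≡ 0  ⇒  +1.
(-3034, -4070 / ℚ) ramifies at {11, 37, 41, ∞}: a division algebra.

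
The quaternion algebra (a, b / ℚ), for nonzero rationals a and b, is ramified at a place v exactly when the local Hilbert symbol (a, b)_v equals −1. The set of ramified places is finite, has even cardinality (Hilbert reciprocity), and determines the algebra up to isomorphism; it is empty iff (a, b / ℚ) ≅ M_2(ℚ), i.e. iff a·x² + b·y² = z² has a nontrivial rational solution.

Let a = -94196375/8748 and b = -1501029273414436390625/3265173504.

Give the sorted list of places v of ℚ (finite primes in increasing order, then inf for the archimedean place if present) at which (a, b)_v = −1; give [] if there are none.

[2, 11, 13, inf]

Mod squares: a ≡ -1365, b ≡ -6006. Check v ∈ {∞, 2, 3, 5, 7, 11, 13}.
v=3: a=3^-7·(≡1), b=3^-13·(≡2) mod 3; (1|3)=+1, (2|3)=-1; (−1)^{-7·-13·1}·(+1)^-13·(-1)^-7 = +1.
v=∞: -1365 < 0 and -6006 < 0  ⇒  (a,b)_∞ = -1.
v=2: v_2(a)=-2, v_2(b)=-11; units ≡ 3, 5 (mod 8); ε·ε+αω+βω = 1·0+-2·1+-11·1 ≡ 1  ⇒  (a,b)_2 = -1.
v=5: a=5^3·(≡3), b=5^6·(≡4) mod 5; (3|5)=-1, (4|5)=+1; (−1)^{3·6·2}·(-1)^6·(+1)^3 = +1.
v=7: a=7^3·(≡4), b=7^7·(≡5) mod 7; (4|7)=+1, (5|7)=-1; (−1)^{3·7·3}·(+1)^7·(-1)^3 = +1.
v=13: a=13^3·(≡1), b=13^9·(≡5) mod 13; (1|13)=+1, (5|13)=-1; (−1)^{3·9·6}·(+1)^9·(-1)^3 = -1.
v=11: a=11^0·(≡8), b=11^1·(≡4) mod 11; (8|11)=-1, (4|11)=+1; (−1)^{0·1·5}·(-1)^1·(+1)^0 = -1.
(-1365, -6006 / ℚ) ramifies at {2, 11, 13, ∞}: a division algebra.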